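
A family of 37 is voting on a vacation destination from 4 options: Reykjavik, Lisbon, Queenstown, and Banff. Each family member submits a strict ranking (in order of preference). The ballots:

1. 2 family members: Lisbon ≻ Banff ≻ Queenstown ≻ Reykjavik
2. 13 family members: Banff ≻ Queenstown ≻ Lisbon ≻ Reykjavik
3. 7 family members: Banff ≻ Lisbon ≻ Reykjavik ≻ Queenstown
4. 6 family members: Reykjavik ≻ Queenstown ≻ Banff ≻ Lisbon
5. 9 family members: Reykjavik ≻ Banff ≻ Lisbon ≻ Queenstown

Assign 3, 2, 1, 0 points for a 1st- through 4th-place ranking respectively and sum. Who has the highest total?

Reykjavik: 2·0 + 13·0 + 7·1 + 6·3 + 9·3 = 52
Lisbon: 2·3 + 13·1 + 7·2 + 6·0 + 9·1 = 42
Queenstown: 2·1 + 13·2 + 7·0 + 6·2 + 9·0 = 40
Banff: 2·2 + 13·3 + 7·3 + 6·1 + 9·2 = 88
Banff has the highest Borda score (88).

Banff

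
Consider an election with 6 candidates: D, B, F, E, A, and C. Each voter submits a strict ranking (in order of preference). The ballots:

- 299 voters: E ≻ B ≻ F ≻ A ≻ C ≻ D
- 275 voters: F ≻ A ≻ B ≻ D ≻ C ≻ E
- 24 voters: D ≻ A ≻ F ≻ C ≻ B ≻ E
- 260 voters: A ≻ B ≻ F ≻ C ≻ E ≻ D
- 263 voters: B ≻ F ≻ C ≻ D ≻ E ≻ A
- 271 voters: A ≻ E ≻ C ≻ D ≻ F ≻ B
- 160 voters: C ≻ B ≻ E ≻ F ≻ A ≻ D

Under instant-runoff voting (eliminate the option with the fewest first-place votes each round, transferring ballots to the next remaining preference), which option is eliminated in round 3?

F

Round 1: D 24, B 263, F 275, E 299, A 531, C 160. Eliminate D.
Round 2: B 263, F 275, E 299, A 555, C 160. Eliminate C.
Round 3: B 423, F 275, E 299, A 555. Eliminate F.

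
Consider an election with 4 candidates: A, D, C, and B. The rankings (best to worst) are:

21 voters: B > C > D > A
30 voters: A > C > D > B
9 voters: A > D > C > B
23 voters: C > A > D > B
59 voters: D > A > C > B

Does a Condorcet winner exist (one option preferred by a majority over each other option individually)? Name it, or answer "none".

Checking pairwise contests:
D beats A 80–62.
C beats D 74–68.
A beats C 98–44.
A beats B 121–21.
Every option loses at least one head-to-head, so there is no Condorcet winner.

none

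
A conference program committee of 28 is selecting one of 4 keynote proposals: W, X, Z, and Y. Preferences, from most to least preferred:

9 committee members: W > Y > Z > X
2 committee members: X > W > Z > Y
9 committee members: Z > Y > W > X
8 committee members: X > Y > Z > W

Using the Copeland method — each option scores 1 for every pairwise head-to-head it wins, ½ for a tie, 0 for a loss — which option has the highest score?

Y

W: beats X; loses to Z and Y → score 1.
X: loses to W, Z, and Y → score 0.
Z: beats W and X; loses to Y → score 2.
Y: beats W, X, and Z → score 3.
Y has the best pairwise record.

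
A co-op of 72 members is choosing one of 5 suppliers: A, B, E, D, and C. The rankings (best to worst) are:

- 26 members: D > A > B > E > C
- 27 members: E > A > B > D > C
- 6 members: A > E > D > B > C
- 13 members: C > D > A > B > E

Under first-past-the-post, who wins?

E

First-place votes: A 6, B 0, E 27, D 26, C 13.
E has the most first-place votes.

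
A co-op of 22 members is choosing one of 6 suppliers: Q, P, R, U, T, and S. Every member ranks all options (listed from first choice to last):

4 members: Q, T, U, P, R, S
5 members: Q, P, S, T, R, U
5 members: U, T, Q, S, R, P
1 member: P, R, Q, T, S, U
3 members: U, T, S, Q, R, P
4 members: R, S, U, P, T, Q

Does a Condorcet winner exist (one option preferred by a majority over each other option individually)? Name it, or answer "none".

U

U vs Q: 12–10 for U.
U vs P: 16–6 for U.
U vs R: 12–10 for U.
U vs T: 12–10 for U.
U vs S: 12–10 for U.
U beats every other option head-to-head.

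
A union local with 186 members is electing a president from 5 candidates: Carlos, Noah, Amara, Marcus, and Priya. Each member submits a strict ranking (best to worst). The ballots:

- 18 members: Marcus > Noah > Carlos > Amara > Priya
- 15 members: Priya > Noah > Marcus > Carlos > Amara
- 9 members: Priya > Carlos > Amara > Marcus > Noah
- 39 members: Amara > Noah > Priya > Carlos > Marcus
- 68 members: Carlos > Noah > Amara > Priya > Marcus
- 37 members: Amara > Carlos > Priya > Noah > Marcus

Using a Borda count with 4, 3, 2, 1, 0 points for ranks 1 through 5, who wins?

Carlos

Carlos: 18·2 + 15·1 + 9·3 + 39·1 + 68·4 + 37·3 = 500
Noah: 18·3 + 15·3 + 9·0 + 39·3 + 68·3 + 37·1 = 457
Amara: 18·1 + 15·0 + 9·2 + 39·4 + 68·2 + 37·4 = 476
Marcus: 18·4 + 15·2 + 9·1 + 39·0 + 68·0 + 37·0 = 111
Priya: 18·0 + 15·4 + 9·4 + 39·2 + 68·1 + 37·2 = 316
Carlos has the highest Borda score (500).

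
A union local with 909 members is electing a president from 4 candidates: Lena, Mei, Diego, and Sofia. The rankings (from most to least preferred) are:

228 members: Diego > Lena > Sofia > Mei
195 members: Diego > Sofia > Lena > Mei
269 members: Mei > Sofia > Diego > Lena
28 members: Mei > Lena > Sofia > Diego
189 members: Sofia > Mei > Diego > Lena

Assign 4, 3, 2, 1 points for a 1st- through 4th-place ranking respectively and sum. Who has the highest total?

Sofia

Lena: 228·3 + 195·2 + 269·1 + 28·3 + 189·1 = 1616
Mei: 228·1 + 195·1 + 269·4 + 28·4 + 189·3 = 2178
Diego: 228·4 + 195·4 + 269·2 + 28·1 + 189·2 = 2636
Sofia: 228·2 + 195·3 + 269·3 + 28·2 + 189·4 = 2660
Sofia has the highest Borda score (2660).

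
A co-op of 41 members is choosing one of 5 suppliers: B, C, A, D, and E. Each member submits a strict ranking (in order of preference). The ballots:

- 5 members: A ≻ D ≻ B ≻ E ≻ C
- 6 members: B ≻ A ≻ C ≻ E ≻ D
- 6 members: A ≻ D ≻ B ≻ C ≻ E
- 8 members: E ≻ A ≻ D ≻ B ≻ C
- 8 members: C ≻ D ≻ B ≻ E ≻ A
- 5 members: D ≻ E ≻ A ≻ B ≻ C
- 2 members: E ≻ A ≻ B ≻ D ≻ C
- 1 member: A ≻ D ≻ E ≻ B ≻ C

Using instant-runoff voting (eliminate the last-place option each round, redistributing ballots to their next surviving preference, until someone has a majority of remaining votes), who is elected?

E

Round 1: B 6, C 8, A 12, D 5, E 10. Eliminate D.
Round 2: B 6, C 8, A 12, E 15. Eliminate B.
Round 3: C 8, A 18, E 15. Eliminate C.
Round 4: A 18, E 23. E has a majority.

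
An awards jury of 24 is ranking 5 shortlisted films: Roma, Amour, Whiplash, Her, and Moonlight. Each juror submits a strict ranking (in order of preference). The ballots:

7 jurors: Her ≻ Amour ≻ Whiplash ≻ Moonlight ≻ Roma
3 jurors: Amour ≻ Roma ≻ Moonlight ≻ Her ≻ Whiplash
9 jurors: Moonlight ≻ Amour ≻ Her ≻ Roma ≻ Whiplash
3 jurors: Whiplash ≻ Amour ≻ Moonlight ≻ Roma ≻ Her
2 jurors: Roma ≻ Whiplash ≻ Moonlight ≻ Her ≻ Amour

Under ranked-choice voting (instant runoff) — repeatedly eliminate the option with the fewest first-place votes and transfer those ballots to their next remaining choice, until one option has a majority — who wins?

Round 1: Roma 2, Amour 3, Whiplash 3, Her 7, Moonlight 9. Eliminate Roma.
Round 2: Amour 3, Whiplash 5, Her 7, Moonlight 9. Eliminate Amour.
Round 3: Whiplash 5, Her 7, Moonlight 12. Eliminate Whiplash.
Round 4: Her 7, Moonlight 17. Moonlight has a majority.

Moonlight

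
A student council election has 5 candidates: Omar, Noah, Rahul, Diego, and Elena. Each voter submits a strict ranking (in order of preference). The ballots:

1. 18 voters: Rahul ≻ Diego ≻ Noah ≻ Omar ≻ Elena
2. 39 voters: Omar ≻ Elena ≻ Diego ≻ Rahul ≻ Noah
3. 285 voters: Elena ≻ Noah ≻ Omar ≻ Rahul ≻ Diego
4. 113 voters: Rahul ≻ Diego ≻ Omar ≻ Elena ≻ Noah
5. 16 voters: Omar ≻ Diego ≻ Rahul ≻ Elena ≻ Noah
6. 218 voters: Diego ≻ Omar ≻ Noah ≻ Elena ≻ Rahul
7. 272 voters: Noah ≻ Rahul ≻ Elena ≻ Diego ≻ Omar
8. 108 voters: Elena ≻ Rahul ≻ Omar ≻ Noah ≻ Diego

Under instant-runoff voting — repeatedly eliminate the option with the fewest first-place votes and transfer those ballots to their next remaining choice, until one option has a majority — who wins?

Elena

Round 1: Omar 55, Noah 272, Rahul 131, Diego 218, Elena 393. Eliminate Omar.
Round 2: Noah 272, Rahul 131, Diego 234, Elena 432. Eliminate Rahul.
Round 3: Noah 272, Diego 365, Elena 432. Eliminate Noah.
Round 4: Diego 365, Elena 704. Elena has a majority.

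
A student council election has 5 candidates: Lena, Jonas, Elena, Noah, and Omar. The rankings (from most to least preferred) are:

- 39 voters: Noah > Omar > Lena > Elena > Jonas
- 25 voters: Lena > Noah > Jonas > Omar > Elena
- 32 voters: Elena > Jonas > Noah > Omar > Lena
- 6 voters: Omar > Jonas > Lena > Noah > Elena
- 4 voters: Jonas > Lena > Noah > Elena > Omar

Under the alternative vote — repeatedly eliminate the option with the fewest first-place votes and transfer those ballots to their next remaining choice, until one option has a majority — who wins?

Round 1: Lena 25, Jonas 4, Elena 32, Noah 39, Omar 6. Eliminate Jonas.
Round 2: Lena 29, Elena 32, Noah 39, Omar 6. Eliminate Omar.
Round 3: Lena 35, Elena 32, Noah 39. Eliminate Elena.
Round 4: Lena 35, Noah 71. Noah has a majority.

Noah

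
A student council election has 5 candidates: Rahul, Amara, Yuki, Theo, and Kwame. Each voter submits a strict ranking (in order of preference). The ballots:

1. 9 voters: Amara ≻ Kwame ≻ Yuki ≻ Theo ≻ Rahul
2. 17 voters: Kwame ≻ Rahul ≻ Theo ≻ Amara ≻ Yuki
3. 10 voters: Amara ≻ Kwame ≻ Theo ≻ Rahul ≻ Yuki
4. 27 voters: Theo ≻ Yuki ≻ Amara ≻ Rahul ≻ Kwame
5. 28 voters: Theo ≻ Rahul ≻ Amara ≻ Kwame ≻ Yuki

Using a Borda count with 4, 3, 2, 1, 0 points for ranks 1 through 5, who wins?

Theo

Rahul: 9·0 + 17·3 + 10·1 + 27·1 + 28·3 = 172
Amara: 9·4 + 17·1 + 10·4 + 27·2 + 28·2 = 203
Yuki: 9·2 + 17·0 + 10·0 + 27·3 + 28·0 = 99
Theo: 9·1 + 17·2 + 10·2 + 27·4 + 28·4 = 283
Kwame: 9·3 + 17·4 + 10·3 + 27·0 + 28·1 = 153
Theo has the highest Borda score (283).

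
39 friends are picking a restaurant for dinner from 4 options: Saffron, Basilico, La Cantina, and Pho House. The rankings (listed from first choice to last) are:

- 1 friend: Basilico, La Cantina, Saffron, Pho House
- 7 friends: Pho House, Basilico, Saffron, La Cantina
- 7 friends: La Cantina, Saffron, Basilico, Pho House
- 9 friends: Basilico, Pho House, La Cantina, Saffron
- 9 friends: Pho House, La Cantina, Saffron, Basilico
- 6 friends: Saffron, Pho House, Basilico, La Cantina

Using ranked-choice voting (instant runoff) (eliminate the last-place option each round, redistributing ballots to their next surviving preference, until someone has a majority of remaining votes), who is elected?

Pho House

Round 1: Saffron 6, Basilico 10, La Cantina 7, Pho House 16. Eliminate Saffron.
Round 2: Basilico 10, La Cantina 7, Pho House 22. Pho House has a majority.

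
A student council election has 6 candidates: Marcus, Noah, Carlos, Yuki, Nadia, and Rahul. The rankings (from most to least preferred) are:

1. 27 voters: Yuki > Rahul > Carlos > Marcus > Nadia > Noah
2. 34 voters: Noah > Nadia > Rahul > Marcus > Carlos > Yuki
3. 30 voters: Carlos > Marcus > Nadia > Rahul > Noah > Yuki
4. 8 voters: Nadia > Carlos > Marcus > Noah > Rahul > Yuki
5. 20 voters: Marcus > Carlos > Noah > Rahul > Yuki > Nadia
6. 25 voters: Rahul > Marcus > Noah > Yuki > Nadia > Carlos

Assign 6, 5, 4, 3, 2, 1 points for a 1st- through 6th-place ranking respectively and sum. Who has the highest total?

Marcus

Marcus: 27·3 + 34·3 + 30·5 + 8·4 + 20·6 + 25·5 = 610
Noah: 27·1 + 34·6 + 30·2 + 8·3 + 20·4 + 25·4 = 495
Carlos: 27·4 + 34·2 + 30·6 + 8·5 + 20·5 + 25·1 = 521
Yuki: 27·6 + 34·1 + 30·1 + 8·1 + 20·2 + 25·3 = 349
Nadia: 27·2 + 34·5 + 30·4 + 8·6 + 20·1 + 25·2 = 462
Rahul: 27·5 + 34·4 + 30·3 + 8·2 + 20·3 + 25·6 = 587
Marcus has the highest Borda score (610).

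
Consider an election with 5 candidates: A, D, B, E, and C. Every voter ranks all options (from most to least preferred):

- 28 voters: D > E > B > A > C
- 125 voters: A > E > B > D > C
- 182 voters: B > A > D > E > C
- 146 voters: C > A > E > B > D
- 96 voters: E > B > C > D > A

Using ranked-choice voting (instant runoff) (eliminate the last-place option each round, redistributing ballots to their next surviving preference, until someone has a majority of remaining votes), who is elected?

Round 1: A 125, D 28, B 182, E 96, C 146. Eliminate D.
Round 2: A 125, B 182, E 124, C 146. Eliminate E.
Round 3: A 125, B 306, C 146. B has a majority.

B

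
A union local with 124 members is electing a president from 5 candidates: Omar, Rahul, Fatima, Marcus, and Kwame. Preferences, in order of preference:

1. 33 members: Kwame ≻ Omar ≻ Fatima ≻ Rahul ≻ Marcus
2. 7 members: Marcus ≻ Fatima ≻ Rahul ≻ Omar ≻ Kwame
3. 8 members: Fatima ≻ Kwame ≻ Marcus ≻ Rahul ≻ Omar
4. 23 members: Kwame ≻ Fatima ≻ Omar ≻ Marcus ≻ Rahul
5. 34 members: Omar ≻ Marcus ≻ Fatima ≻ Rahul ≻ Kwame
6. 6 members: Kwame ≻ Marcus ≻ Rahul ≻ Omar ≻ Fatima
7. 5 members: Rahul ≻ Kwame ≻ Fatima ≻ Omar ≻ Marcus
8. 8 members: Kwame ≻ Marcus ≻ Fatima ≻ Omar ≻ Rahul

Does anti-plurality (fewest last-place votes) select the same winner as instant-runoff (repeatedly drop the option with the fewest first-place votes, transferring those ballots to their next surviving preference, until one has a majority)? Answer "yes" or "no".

Anti-plurality — last-place votes: Omar 8, Rahul 31, Fatima 6, Marcus 38, Kwame 41. Winner: Fatima.
Instant-runoff — R1 Omar 34, Rahul 5, Fatima 8, Marcus 7, Kwame 70 (Kwame winner). Winner: Kwame.
The two methods disagree.

no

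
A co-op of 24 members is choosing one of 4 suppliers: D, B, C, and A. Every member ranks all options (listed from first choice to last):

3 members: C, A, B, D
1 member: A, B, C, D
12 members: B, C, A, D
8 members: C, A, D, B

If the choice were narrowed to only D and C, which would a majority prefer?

C

Voters preferring D to C: 0; preferring C to D: 24.
C wins the head-to-head.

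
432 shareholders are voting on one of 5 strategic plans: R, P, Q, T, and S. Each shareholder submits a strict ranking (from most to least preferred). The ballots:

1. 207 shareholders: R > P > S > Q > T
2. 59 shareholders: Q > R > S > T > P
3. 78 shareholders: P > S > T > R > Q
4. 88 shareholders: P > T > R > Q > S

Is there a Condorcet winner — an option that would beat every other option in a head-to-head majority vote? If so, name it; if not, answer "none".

R vs P: 266–166 for R.
R vs Q: 373–59 for R.
R vs T: 266–166 for R.
R vs S: 354–78 for R.
R beats every other option head-to-head.

R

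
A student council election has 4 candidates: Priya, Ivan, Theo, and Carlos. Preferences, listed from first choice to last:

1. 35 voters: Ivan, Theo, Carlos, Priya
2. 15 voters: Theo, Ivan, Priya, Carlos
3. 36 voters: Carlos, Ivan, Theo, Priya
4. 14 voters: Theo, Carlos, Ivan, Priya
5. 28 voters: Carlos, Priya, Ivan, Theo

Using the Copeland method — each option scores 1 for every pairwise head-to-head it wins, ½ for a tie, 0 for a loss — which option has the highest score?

Carlos

Priya: loses to Ivan, Theo, and Carlos → score 0.
Ivan: beats Priya and Theo; loses to Carlos → score 2.
Theo: beats Priya; ties Carlos; loses to Ivan → score 1.5.
Carlos: beats Priya and Ivan; ties Theo → score 2.5.
Carlos has the best pairwise record.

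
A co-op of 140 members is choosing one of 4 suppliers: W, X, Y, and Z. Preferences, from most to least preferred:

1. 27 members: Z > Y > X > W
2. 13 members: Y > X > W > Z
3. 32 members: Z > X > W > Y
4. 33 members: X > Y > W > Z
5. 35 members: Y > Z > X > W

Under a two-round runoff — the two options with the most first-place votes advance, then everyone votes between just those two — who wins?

Round 1 first-place votes: W 0, X 33, Y 48, Z 59.
Z and Y advance.
Runoff: Z is preferred to Y by 59 voters; Y by 81.
Y wins the runoff.

Y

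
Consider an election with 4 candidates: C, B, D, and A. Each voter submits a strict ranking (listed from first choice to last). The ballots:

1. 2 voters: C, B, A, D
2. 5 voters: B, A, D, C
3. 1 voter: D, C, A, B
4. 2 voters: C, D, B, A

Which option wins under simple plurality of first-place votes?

First-place votes: C 4, B 5, D 1, A 0.
B has the most first-place votes.

B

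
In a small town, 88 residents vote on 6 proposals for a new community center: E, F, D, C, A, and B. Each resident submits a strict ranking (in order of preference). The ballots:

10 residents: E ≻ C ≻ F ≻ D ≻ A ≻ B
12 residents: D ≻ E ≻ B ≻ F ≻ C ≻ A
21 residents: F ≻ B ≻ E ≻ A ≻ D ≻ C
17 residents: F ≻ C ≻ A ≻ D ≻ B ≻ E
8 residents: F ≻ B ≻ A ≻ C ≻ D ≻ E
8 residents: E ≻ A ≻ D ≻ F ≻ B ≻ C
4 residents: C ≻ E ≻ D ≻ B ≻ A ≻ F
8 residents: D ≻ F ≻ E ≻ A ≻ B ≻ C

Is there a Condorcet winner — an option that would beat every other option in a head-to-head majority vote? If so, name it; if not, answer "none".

F

F vs E: 54–34 for F.
F vs D: 56–32 for F.
F vs C: 74–14 for F.
F vs A: 76–12 for F.
F vs B: 72–16 for F.
F beats every other option head-to-head.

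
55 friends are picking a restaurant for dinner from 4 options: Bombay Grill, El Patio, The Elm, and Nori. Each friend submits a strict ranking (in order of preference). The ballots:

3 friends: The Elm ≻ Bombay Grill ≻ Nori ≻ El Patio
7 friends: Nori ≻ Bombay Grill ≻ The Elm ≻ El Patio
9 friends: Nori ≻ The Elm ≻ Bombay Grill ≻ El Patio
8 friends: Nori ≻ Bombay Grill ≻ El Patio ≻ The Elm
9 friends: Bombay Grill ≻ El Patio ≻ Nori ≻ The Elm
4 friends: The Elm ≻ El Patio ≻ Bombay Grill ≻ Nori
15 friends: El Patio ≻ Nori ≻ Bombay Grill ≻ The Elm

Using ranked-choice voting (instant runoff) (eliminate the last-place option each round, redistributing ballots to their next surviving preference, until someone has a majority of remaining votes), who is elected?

Round 1: Bombay Grill 9, El Patio 15, The Elm 7, Nori 24. Eliminate The Elm.
Round 2: Bombay Grill 12, El Patio 19, Nori 24. Eliminate Bombay Grill.
Round 3: El Patio 28, Nori 27. El Patio has a majority.

El Patio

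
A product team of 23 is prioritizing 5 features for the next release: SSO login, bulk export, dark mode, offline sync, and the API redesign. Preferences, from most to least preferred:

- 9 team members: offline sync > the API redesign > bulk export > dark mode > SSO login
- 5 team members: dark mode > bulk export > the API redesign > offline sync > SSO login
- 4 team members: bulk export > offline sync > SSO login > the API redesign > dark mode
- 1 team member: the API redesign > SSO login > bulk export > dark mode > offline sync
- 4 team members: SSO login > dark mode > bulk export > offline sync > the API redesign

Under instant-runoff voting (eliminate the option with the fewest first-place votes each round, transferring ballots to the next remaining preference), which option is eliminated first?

Round 1: SSO login 4, bulk export 4, dark mode 5, offline sync 9, the API redesign 1. Eliminate the API redesign.

the API redesign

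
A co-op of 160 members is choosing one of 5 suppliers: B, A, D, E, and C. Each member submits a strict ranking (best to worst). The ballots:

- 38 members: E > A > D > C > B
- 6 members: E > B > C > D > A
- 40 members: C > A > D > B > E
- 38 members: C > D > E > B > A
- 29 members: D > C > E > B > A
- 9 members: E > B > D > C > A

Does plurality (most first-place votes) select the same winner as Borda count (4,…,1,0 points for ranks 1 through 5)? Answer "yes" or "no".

yes

Plurality — first-place votes: B 0, A 0, D 29, E 53, C 78. Winner: C.
Borda — scores: B 152, A 234, D 410, E 346, C 458. Winner: C.
The two methods agree.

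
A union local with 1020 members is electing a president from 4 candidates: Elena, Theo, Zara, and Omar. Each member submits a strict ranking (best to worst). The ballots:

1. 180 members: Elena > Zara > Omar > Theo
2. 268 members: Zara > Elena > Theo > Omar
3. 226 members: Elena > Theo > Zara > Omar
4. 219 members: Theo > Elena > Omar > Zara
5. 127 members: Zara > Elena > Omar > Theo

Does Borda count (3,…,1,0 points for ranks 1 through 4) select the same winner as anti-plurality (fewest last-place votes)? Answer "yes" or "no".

yes

Borda — scores: Elena 2446, Theo 1377, Zara 1771, Omar 526. Winner: Elena.
Anti-plurality — last-place votes: Elena 0, Theo 307, Zara 219, Omar 494. Winner: Elena.
The two methods agree.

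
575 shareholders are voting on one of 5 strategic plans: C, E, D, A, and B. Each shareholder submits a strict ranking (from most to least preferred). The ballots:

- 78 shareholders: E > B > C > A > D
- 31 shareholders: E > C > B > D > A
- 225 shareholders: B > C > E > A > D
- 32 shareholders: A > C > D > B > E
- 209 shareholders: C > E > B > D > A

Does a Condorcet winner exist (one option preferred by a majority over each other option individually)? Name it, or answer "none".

none

Checking pairwise contests:
B beats C 303–272.
C beats E 466–109.
C beats D 575–0.
C beats A 543–32.
E beats B 318–257.
Every option loses at least one head-to-head, so there is no Condorcet winner.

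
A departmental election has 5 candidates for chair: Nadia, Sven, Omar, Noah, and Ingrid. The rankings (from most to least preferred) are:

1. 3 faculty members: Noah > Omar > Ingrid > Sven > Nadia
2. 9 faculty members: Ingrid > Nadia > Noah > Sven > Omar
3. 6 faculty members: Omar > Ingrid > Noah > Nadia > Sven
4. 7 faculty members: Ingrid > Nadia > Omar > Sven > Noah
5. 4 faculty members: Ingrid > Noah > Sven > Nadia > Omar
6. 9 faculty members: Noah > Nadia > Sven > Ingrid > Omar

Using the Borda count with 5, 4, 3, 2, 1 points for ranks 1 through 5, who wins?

Nadia: 3·1 + 9·4 + 6·2 + 7·4 + 4·2 + 9·4 = 123
Sven: 3·2 + 9·2 + 6·1 + 7·2 + 4·3 + 9·3 = 83
Omar: 3·4 + 9·1 + 6·5 + 7·3 + 4·1 + 9·1 = 85
Noah: 3·5 + 9·3 + 6·3 + 7·1 + 4·4 + 9·5 = 128
Ingrid: 3·3 + 9·5 + 6·4 + 7·5 + 4·5 + 9·2 = 151
Ingrid has the highest Borda score (151).

Ingrid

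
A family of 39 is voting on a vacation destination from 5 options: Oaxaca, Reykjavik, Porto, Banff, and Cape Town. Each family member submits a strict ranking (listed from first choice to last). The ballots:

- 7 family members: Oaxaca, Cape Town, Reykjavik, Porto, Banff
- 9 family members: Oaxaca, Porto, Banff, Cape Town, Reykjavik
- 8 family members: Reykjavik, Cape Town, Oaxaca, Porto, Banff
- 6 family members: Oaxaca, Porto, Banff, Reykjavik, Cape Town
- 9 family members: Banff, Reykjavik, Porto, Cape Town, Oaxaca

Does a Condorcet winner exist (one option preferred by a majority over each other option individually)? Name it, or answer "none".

Oaxaca

Oaxaca vs Reykjavik: 22–17 for Oaxaca.
Oaxaca vs Porto: 30–9 for Oaxaca.
Oaxaca vs Banff: 30–9 for Oaxaca.
Oaxaca vs Cape Town: 22–17 for Oaxaca.
Oaxaca beats every other option head-to-head.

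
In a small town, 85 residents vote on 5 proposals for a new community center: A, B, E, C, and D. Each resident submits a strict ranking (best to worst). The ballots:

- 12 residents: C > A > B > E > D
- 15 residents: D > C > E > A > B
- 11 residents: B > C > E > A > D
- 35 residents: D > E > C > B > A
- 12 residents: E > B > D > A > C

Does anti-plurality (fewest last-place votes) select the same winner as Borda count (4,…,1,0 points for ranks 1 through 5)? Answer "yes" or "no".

Anti-plurality — last-place votes: A 35, B 15, E 0, C 12, D 23. Winner: E.
Borda — scores: A 74, B 139, E 217, C 196, D 224. Winner: D.
The two methods disagree.

no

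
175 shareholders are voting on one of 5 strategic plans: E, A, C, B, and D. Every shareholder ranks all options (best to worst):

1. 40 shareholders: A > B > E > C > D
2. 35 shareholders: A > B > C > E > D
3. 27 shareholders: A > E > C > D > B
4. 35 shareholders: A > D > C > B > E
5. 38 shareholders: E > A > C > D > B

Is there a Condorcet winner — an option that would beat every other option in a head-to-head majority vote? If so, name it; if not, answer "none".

A

A vs E: 137–38 for A.
A vs C: 175–0 for A.
A vs B: 175–0 for A.
A vs D: 175–0 for A.
A beats every other option head-to-head.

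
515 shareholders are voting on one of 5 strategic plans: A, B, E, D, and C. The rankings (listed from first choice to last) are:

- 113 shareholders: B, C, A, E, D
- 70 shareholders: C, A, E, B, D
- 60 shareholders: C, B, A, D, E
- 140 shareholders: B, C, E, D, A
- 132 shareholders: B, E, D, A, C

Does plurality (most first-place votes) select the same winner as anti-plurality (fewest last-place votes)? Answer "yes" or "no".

Plurality — first-place votes: A 0, B 385, E 0, D 0, C 130. Winner: B.
Anti-plurality — last-place votes: A 140, B 0, E 60, D 183, C 132. Winner: B.
The two methods agree.

yes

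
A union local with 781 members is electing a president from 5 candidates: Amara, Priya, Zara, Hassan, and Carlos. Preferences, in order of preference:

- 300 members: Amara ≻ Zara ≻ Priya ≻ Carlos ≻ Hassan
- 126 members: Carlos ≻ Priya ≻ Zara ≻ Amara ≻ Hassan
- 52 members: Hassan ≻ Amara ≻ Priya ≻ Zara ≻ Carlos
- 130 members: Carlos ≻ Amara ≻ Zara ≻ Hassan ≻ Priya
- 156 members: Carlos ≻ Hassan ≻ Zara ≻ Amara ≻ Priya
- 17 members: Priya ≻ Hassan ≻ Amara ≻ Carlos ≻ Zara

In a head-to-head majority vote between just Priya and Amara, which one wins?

Voters preferring Priya to Amara: 143; preferring Amara to Priya: 638.
Amara wins the head-to-head.

Amara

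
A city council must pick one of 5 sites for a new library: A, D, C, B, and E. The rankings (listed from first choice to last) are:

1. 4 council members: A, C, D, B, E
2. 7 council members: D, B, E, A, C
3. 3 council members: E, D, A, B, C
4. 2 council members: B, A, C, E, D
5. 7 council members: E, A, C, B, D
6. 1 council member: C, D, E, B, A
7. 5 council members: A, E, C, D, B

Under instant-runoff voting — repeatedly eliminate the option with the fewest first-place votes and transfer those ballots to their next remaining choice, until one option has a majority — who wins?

E

Round 1: A 9, D 7, C 1, B 2, E 10. Eliminate C.
Round 2: A 9, D 8, B 2, E 10. Eliminate B.
Round 3: A 11, D 8, E 10. Eliminate D.
Round 4: A 11, E 18. E has a majority.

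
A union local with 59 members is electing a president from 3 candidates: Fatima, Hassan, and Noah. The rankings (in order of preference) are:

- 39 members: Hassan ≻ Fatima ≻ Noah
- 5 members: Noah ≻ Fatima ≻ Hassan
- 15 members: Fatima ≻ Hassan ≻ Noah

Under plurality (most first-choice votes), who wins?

Hassan

First-place votes: Fatima 15, Hassan 39, Noah 5.
Hassan has the most first-place votes.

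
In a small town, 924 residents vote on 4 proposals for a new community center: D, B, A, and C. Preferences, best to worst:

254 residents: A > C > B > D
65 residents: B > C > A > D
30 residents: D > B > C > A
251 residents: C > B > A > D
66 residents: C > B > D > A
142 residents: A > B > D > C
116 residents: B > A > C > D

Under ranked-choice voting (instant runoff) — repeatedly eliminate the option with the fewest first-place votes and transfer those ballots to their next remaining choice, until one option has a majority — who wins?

A

Round 1: D 30, B 181, A 396, C 317. Eliminate D.
Round 2: B 211, A 396, C 317. Eliminate B.
Round 3: A 512, C 412. A has a majority.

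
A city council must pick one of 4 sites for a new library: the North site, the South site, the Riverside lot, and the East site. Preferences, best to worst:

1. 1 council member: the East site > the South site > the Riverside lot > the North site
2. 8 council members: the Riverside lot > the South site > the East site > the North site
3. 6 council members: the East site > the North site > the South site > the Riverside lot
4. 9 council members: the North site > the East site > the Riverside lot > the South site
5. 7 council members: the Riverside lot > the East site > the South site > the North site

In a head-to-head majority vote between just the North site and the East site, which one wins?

the East site

Voters preferring the North site to the East site: 9; preferring the East site to the North site: 22.
the East site wins the head-to-head.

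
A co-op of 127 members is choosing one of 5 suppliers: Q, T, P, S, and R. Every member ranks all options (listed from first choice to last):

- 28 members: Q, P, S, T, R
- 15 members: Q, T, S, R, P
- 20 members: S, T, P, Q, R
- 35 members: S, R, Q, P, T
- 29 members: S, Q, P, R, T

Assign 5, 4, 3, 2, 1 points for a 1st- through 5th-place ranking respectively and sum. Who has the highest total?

Q: 28·5 + 15·5 + 20·2 + 35·3 + 29·4 = 476
T: 28·2 + 15·4 + 20·4 + 35·1 + 29·1 = 260
P: 28·4 + 15·1 + 20·3 + 35·2 + 29·3 = 344
S: 28·3 + 15·3 + 20·5 + 35·5 + 29·5 = 549
R: 28·1 + 15·2 + 20·1 + 35·4 + 29·2 = 276
S has the highest Borda score (549).

S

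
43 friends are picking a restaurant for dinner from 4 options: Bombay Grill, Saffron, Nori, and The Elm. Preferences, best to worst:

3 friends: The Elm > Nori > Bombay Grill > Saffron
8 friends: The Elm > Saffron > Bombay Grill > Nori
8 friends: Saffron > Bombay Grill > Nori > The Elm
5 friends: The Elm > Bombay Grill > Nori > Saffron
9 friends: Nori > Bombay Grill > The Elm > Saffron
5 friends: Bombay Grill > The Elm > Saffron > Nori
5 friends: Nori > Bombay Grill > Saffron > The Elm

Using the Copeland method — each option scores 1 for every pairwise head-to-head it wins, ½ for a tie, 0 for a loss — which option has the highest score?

Bombay Grill

Bombay Grill: beats Saffron, Nori, and The Elm → score 3.
Saffron: loses to Bombay Grill, Nori, and The Elm → score 0.
Nori: beats Saffron and The Elm; loses to Bombay Grill → score 2.
The Elm: beats Saffron; loses to Bombay Grill and Nori → score 1.
Bombay Grill has the best pairwise record.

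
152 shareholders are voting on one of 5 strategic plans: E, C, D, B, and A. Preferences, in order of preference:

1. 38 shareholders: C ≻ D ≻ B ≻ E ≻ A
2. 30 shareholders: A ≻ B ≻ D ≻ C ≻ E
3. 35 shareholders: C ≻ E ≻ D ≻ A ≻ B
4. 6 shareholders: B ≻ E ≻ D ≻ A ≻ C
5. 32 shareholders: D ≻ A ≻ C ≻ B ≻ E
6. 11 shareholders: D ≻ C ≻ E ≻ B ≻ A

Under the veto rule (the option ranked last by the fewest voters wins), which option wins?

D

Last-place votes: E 62, C 6, D 0, B 35, A 49.
D is ranked last by the fewest voters, so D wins.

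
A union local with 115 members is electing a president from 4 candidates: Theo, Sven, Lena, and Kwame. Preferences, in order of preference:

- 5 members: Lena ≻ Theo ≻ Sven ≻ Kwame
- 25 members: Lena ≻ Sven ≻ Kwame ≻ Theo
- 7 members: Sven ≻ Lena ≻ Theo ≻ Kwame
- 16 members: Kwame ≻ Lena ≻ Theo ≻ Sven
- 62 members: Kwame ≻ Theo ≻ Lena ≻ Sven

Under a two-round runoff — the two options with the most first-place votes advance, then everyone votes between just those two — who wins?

Round 1 first-place votes: Theo 0, Sven 7, Lena 30, Kwame 78.
Kwame and Lena advance.
Runoff: Kwame is preferred to Lena by 78 voters; Lena by 37.
Kwame wins the runoff.

Kwame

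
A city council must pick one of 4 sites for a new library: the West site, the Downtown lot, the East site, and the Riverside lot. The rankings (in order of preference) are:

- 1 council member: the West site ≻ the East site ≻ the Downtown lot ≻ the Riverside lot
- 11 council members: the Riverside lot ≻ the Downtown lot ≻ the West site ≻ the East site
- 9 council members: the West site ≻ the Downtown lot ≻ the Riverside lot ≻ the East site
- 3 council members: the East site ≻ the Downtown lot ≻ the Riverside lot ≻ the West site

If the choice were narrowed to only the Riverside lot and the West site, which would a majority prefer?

Voters preferring the Riverside lot to the West site: 14; preferring the West site to the Riverside lot: 10.
the Riverside lot wins the head-to-head.

the Riverside lot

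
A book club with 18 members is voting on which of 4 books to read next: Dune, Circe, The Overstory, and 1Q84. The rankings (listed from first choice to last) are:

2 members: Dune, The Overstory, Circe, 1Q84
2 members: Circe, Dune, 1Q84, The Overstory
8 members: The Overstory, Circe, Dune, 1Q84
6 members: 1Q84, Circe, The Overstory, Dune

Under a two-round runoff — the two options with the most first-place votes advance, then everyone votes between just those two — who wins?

The Overstory

Round 1 first-place votes: Dune 2, Circe 2, The Overstory 8, 1Q84 6.
The Overstory and 1Q84 advance.
Runoff: The Overstory is preferred to 1Q84 by 10 voters; 1Q84 by 8.
The Overstory wins the runoff.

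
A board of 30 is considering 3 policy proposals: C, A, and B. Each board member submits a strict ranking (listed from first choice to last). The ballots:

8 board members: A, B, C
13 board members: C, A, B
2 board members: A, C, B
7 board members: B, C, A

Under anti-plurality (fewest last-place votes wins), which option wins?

A

Last-place votes: C 8, A 7, B 15.
A is ranked last by the fewest voters, so A wins.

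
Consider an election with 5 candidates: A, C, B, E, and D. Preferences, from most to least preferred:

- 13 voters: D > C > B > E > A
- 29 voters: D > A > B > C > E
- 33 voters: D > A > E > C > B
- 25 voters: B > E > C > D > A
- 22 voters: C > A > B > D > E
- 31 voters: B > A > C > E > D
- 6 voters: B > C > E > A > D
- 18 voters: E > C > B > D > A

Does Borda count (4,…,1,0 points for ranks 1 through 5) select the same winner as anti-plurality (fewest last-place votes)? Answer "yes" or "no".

no

Borda — scores: A 351, C 373, B 412, E 269, D 365. Winner: B.
Anti-plurality — last-place votes: A 56, C 0, B 33, E 51, D 37. Winner: C.
The two methods disagree.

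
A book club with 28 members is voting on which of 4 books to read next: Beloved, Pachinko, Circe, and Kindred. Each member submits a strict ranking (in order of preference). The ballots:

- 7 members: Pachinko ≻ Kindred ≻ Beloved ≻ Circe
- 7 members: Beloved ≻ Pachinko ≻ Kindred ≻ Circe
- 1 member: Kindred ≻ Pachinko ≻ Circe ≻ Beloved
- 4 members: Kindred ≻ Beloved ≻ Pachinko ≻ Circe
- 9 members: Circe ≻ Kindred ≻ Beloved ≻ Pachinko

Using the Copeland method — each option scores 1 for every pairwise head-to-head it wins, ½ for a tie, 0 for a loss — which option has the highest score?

Kindred

Beloved: beats Pachinko and Circe; loses to Kindred → score 2.
Pachinko: beats Circe; ties Kindred; loses to Beloved → score 1.5.
Circe: loses to Beloved, Pachinko, and Kindred → score 0.
Kindred: beats Beloved and Circe; ties Pachinko → score 2.5.
Kindred has the best pairwise record.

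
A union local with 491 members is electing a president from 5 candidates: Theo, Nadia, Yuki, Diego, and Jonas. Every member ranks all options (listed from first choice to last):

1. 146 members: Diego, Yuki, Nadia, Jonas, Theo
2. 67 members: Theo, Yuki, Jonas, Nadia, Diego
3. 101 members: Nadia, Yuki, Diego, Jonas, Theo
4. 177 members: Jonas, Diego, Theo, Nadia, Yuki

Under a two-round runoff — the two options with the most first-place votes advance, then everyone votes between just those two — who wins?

Diego

Round 1 first-place votes: Theo 67, Nadia 101, Yuki 0, Diego 146, Jonas 177.
Jonas and Diego advance.
Runoff: Jonas is preferred to Diego by 244 voters; Diego by 247.
Diego wins the runoff.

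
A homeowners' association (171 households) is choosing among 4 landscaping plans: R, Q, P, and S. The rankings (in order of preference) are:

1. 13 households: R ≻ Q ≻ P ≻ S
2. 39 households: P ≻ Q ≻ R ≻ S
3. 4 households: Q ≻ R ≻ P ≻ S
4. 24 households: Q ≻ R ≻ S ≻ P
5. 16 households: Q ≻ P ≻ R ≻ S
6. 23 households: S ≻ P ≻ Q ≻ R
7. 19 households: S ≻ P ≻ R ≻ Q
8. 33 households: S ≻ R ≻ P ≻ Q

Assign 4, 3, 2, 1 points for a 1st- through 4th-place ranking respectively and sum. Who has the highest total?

R: 13·4 + 39·2 + 4·3 + 24·3 + 16·2 + 23·1 + 19·2 + 33·3 = 406
Q: 13·3 + 39·3 + 4·4 + 24·4 + 16·4 + 23·2 + 19·1 + 33·1 = 430
P: 13·2 + 39·4 + 4·2 + 24·1 + 16·3 + 23·3 + 19·3 + 33·2 = 454
S: 13·1 + 39·1 + 4·1 + 24·2 + 16·1 + 23·4 + 19·4 + 33·4 = 420
P has the highest Borda score (454).

P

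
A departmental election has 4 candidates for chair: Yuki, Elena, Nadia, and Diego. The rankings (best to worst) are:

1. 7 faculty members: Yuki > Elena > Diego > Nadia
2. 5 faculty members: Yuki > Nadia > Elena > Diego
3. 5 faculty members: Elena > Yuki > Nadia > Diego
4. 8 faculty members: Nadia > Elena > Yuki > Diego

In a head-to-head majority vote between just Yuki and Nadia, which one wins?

Voters preferring Yuki to Nadia: 17; preferring Nadia to Yuki: 8.
Yuki wins the head-to-head.

Yuki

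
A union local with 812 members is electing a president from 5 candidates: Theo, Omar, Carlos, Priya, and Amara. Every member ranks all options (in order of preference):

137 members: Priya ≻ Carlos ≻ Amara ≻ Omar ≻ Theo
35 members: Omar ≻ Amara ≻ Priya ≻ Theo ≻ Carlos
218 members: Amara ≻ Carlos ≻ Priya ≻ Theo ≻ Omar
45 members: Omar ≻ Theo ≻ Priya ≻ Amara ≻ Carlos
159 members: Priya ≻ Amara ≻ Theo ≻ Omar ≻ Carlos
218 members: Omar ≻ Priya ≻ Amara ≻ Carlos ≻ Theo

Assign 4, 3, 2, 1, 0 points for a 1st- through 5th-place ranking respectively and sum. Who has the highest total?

Priya

Theo: 137·0 + 35·1 + 218·1 + 45·3 + 159·2 + 218·0 = 706
Omar: 137·1 + 35·4 + 218·0 + 45·4 + 159·1 + 218·4 = 1488
Carlos: 137·3 + 35·0 + 218·3 + 45·0 + 159·0 + 218·1 = 1283
Priya: 137·4 + 35·2 + 218·2 + 45·2 + 159·4 + 218·3 = 2434
Amara: 137·2 + 35·3 + 218·4 + 45·1 + 159·3 + 218·2 = 2209
Priya has the highest Borda score (2434).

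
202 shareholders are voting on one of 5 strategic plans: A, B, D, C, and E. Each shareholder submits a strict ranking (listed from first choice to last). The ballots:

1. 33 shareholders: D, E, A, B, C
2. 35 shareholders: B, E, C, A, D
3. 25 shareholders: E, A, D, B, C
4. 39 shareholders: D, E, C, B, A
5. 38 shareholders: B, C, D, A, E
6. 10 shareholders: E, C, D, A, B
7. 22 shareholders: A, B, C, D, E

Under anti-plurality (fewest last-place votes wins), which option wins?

B

Last-place votes: A 39, B 10, D 35, C 58, E 60.
B is ranked last by the fewest voters, so B wins.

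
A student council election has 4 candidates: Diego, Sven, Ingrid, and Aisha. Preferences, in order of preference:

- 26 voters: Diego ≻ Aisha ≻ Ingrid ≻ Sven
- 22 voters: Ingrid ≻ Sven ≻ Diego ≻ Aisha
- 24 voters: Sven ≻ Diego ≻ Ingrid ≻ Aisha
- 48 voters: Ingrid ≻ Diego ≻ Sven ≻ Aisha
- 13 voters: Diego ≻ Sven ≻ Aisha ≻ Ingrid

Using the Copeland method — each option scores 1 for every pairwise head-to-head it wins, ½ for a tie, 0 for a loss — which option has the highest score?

Diego: beats Sven and Aisha; loses to Ingrid → score 2.
Sven: beats Aisha; loses to Diego and Ingrid → score 1.
Ingrid: beats Diego, Sven, and Aisha → score 3.
Aisha: loses to Diego, Sven, and Ingrid → score 0.
Ingrid has the best pairwise record.

Ingrid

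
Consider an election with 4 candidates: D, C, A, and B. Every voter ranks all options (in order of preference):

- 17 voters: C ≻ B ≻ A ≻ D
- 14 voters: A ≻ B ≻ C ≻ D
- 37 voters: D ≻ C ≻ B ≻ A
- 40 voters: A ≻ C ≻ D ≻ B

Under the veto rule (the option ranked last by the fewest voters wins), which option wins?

Last-place votes: D 31, C 0, A 37, B 40.
C is ranked last by the fewest voters, so C wins.

C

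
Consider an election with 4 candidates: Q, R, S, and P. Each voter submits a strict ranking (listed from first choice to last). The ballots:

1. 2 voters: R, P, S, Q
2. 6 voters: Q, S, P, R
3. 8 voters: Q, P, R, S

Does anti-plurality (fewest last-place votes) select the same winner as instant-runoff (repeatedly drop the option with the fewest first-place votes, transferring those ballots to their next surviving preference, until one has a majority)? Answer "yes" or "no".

no

Anti-plurality — last-place votes: Q 2, R 6, S 8, P 0. Winner: P.
Instant-runoff — R1 Q 14, R 2, S 0, P 0 (Q winner). Winner: Q.
The two methods disagree.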